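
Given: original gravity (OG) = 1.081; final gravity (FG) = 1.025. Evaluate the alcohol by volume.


ABV = (OG − FG) · 131.25
ABV = (1.081 − 1.025) · 131.25

7.3500 % ABV


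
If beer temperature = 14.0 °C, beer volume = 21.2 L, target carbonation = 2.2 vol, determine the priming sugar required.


residual = 14.695·(0.01821 + 0.09011·e^(−0.04·T));  sugar = (target − residual)·4.0·V
residual = 14.695·(0.01821 + 0.09011·e^(−0.04·14.0)) = 1.0240
sugar = (2.2 − 1.0240)·4.0·21.2

99.7272 g


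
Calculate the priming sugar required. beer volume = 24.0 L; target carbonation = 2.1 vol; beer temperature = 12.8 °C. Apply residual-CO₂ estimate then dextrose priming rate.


residual = 14.695·(0.01821 + 0.09011·e^(−0.04·T));  sugar = (target − residual)·4.0·V
residual = 14.695·(0.01821 + 0.09011·e^(−0.04·12.8)) = 1.0612
sugar = (2.1 − 1.0612)·4.0·24.0

99.7283 g


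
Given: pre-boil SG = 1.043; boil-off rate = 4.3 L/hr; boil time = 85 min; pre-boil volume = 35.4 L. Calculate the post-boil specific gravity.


V_post = V_pre − rate·(t/60);  SG_post = 1 + (SG_pre−1)·V_pre/V_post
V_post = 35.4 − 4.3·(85/60) = 29.3083
SG_post = 1 + (1.043 − 1)·35.4/29.3083

1.0519


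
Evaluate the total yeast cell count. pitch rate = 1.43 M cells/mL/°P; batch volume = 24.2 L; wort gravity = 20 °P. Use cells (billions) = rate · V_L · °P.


cells = 1.43 · 24.2 · 20

692.1200 billion cells


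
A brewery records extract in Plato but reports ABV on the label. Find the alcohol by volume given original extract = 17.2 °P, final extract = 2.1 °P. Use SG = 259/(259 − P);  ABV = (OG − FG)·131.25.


OG = 259/(259 − 17.2) = 1.0711
FG = 259/(259 − 2.1) = 1.0082
ABV = (1.0711 − 1.0082)·131.25

8.2633 % ABV


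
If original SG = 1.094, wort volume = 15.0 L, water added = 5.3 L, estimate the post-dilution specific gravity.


SG_new = 1 + (SG_old − 1)·V_old/(V_old + V_water)
pts = (1.094 − 1)·1000·15.0/(15.0 + 5.3) = 69.4581
SG_new = 1 + 69.4581/1000

1.0695


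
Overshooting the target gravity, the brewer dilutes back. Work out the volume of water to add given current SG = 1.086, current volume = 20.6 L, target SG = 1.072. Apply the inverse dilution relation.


V_water = V·((SG_curr − 1)/(SG_target − 1) − 1)
V_water = 20.6·((1.086 − 1)/(1.072 − 1) − 1)

4.0056 L


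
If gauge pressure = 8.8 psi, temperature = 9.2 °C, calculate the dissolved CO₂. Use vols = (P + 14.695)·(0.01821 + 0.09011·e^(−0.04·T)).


vols = (8.8 + 14.695)·(0.01821 + 0.09011·e^(−0.04·9.2))

1.8931 volumes


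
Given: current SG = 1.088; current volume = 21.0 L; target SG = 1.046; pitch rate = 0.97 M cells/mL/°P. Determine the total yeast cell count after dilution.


V_w = V·((SG_c−1)/(SG_t−1)−1);  °P = 259 − 259/SG_t;  cells = rate·(V+V_w)·°P
V_w = 21.0·((1.088−1)/(1.046−1)−1) = 19.1739
V_final = 21.0 + 19.1739 = 40.1739
°P = 259 − 259/1.046 = 11.3901
cells = 0.97·40.1739·11.3901

443.8557 billion cells


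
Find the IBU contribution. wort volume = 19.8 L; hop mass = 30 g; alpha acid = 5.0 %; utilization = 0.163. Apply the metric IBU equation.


IBU = (α/100)·mass·U·1000 / V
IBU = (5.0/100)·30·0.163·1000 / 19.8

12.3485 IBU


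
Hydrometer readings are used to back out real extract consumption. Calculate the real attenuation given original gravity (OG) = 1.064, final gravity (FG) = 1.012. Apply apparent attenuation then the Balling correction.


AA = (OG−FG)/(OG−1)·100;  RA = AA·0.8192
AA = (1.064 − 1.012)/(1.064 − 1)·100 = 81.2500
RA = 81.2500·0.8192

66.5600 %


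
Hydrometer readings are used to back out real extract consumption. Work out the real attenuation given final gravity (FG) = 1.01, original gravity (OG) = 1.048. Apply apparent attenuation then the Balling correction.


AA = (OG−FG)/(OG−1)·100;  RA = AA·0.8192
AA = (1.048 − 1.01)/(1.048 − 1)·100 = 79.1667
RA = 79.1667·0.8192

64.8533 %


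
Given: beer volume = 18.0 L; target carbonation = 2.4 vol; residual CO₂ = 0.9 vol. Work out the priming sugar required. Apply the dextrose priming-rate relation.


sugar = (target − residual)·4.0·V
sugar = (2.4 − 0.9)·4.0·18.0

108.0000 g


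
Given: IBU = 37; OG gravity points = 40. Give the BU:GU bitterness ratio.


BU:GU = IBU / OG_points
BU:GU = 37 / 40

0.9250


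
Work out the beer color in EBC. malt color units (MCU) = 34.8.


SRM = 1.4922·MCU^0.6859;  EBC = SRM·1.97
SRM = 1.4922·34.8^0.6859 = 17.0293
EBC = 17.0293·1.97

33.5477 EBC


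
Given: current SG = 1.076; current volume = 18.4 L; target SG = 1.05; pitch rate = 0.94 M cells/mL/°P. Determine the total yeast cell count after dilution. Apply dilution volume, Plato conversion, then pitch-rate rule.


V_w = V·((SG_c−1)/(SG_t−1)−1);  °P = 259 − 259/SG_t;  cells = rate·(V+V_w)·°P
V_w = 18.4·((1.076−1)/(1.05−1)−1) = 9.5680
V_final = 18.4 + 9.5680 = 27.9680
°P = 259 − 259/1.05 = 12.3333
cells = 0.94·27.9680·12.3333

324.2423 billion cells


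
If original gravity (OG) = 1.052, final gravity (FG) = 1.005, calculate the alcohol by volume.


ABV = (OG − FG) · 131.25
ABV = (1.052 − 1.005) · 131.25

6.1688 % ABV


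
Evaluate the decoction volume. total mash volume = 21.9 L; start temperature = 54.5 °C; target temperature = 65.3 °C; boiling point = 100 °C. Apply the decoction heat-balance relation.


V_dec = V_total·(T_target − T_start)/(T_boil − T_start)
V_dec = 21.9·(65.3 − 54.5)/(100 − 54.5)

5.1982 L


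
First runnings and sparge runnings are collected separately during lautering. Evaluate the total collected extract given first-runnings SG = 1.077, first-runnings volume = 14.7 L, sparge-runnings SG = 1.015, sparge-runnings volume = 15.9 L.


total = Σ (SG_i − 1)·1000·V_i
first = (1.077 − 1)·1000·14.7 = 1131.9000
sparge = (1.015 − 1)·1000·15.9 = 238.5000
total = 1131.9000 + 238.5000

1370.4000 gravity·L


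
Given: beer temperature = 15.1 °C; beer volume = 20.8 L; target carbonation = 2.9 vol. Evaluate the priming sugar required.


residual = 14.695·(0.01821 + 0.09011·e^(−0.04·T));  sugar = (target − residual)·4.0·V
residual = 14.695·(0.01821 + 0.09011·e^(−0.04·15.1)) = 0.9914
sugar = (2.9 − 0.9914)·4.0·20.8

158.7945 g


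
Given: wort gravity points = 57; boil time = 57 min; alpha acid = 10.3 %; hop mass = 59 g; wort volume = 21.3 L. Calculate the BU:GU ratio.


U = 1.65·0.000125^(GP/1000)·(1−e^(−0.04t))/4.15;  IBU = (α/100)·m·U·1000/V;  BU:GU = IBU/GP
U = 1.65·0.000125^(57/1000)·(1−e^(−0.04·57))/4.15 = 0.2138
IBU = (10.3/100)·59·0.2138·1000/21.3 = 61.0110
BU:GU = 61.0110/57

1.0704


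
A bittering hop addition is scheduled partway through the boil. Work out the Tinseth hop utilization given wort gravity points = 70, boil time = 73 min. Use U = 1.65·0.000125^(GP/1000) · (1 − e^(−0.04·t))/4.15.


bigness = 1.65·0.000125^(70/1000) = 0.8796
boil_factor = (1 − e^(−0.04·73))/4.15 = 0.2280
U = 0.8796 · 0.2280

0.2005


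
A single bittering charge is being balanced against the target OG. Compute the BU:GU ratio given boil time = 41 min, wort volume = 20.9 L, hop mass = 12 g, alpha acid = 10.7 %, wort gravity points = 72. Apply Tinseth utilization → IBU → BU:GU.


U = 1.65·0.000125^(GP/1000)·(1−e^(−0.04t))/4.15;  IBU = (α/100)·m·U·1000/V;  BU:GU = IBU/GP
U = 1.65·0.000125^(72/1000)·(1−e^(−0.04·41))/4.15 = 0.1678
IBU = (10.7/100)·12·0.1678·1000/20.9 = 10.3081
BU:GU = 10.3081/72

0.1432


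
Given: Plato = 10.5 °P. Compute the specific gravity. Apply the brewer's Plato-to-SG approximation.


SG = 259/(259 − P)
SG = 259/(259 − 10.5)

1.0423


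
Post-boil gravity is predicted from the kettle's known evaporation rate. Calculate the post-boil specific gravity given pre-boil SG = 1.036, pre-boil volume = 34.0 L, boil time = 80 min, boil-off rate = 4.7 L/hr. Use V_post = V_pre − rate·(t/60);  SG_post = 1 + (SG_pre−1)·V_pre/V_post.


V_post = 34.0 − 4.7·(80/60) = 27.7333
SG_post = 1 + (1.036 − 1)·34.0/27.7333

1.0441


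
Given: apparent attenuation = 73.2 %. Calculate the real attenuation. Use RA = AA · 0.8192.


RA = 73.2 · 0.8192

59.9654 %


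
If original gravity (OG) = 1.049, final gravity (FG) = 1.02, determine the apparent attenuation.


AA = (OG − FG)/(OG − 1) · 100
AA = (1.049 − 1.02)/(1.049 − 1) · 100

59.1837 %


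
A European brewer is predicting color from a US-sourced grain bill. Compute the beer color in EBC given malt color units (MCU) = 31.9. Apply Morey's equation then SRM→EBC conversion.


SRM = 1.4922·MCU^0.6859;  EBC = SRM·1.97
SRM = 1.4922·31.9^0.6859 = 16.0427
EBC = 16.0427·1.97

31.6041 EBC


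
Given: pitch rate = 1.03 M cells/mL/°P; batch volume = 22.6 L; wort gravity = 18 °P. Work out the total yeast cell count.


cells (billions) = rate · V_L · °P
cells = 1.03 · 22.6 · 18

419.0040 billion cells


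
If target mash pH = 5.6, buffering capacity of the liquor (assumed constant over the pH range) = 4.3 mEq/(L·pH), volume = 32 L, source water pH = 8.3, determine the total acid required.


acid = buffering capacity · (pH_source − pH_target) · V
acid = 4.3 · (8.3 − 5.6) · 32

371.5200 mEq


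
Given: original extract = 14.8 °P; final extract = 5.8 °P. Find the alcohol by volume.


SG = 259/(259 − P);  ABV = (OG − FG)·131.25
OG = 259/(259 − 14.8) = 1.0606
FG = 259/(259 − 5.8) = 1.0229
ABV = (1.0606 − 1.0229)·131.25

4.9480 % ABV


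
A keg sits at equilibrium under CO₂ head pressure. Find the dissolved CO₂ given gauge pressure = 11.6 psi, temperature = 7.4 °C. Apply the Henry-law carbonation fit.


vols = (P + 14.695)·(0.01821 + 0.09011·e^(−0.04·T))
vols = (11.6 + 14.695)·(0.01821 + 0.09011·e^(−0.04·7.4))

2.2412 volumes


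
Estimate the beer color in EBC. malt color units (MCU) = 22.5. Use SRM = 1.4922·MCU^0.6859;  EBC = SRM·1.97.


SRM = 1.4922·22.5^0.6859 = 12.6267
EBC = 12.6267·1.97

24.8746 EBC


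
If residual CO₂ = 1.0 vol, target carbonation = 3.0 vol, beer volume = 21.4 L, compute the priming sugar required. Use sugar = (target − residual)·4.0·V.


sugar = (3.0 − 1.0)·4.0·21.4

171.2000 g


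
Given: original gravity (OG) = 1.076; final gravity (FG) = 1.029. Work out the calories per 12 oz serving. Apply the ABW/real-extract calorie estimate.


ABW = (OG−FG)·131.25·0.79/FG;  °P = 259 − 259/SG (for OG→OE and FG→AE);  RE = 0.1808·OE + 0.8192·AE;  Cal = (6.9·ABW + 4·(RE−0.1))·FG·3.55
ABW = (1.076 − 1.029)·131.25·0.79/1.029 = 4.7360
OE = 259 − 259/1.076 = 18.2937 °P
AE = 259 − 259/1.029 = 7.2993 °P
RE = 0.1808·18.2937 + 0.8192·7.2993 = 9.2871 °P
Cal = (6.9·4.7360 + 4·(9.2871−0.1))·1.029·3.55

253.6119 kcal


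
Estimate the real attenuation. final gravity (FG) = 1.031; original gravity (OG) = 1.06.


AA = (OG−FG)/(OG−1)·100;  RA = AA·0.8192
AA = (1.06 − 1.031)/(1.06 − 1)·100 = 48.3333
RA = 48.3333·0.8192

39.5947 %


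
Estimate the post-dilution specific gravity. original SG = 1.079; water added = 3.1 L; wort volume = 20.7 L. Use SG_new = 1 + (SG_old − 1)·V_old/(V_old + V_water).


pts = (1.079 − 1)·1000·20.7/(20.7 + 3.1) = 68.7101
SG_new = 1 + 68.7101/1000

1.0687


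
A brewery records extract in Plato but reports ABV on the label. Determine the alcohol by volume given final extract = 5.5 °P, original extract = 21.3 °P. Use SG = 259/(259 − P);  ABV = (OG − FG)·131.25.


OG = 259/(259 − 21.3) = 1.0896
FG = 259/(259 − 5.5) = 1.0217
ABV = (1.0896 − 1.0217)·131.25

8.9135 % ABV


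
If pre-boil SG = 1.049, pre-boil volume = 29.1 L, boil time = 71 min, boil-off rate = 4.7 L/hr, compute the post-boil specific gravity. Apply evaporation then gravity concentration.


V_post = V_pre − rate·(t/60);  SG_post = 1 + (SG_pre−1)·V_pre/V_post
V_post = 29.1 − 4.7·(71/60) = 23.5383
SG_post = 1 + (1.049 − 1)·29.1/23.5383

1.0606


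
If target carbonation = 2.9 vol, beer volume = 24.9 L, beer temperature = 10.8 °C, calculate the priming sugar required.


residual = 14.695·(0.01821 + 0.09011·e^(−0.04·T));  sugar = (target − residual)·4.0·V
residual = 14.695·(0.01821 + 0.09011·e^(−0.04·10.8)) = 1.1273
sugar = (2.9 − 1.1273)·4.0·24.9

176.5652 g


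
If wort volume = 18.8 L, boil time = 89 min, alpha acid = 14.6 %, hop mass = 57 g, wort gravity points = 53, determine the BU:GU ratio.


U = 1.65·0.000125^(GP/1000)·(1−e^(−0.04t))/4.15;  IBU = (α/100)·m·U·1000/V;  BU:GU = IBU/GP
U = 1.65·0.000125^(53/1000)·(1−e^(−0.04·89))/4.15 = 0.2399
IBU = (14.6/100)·57·0.2399·1000/18.8 = 106.1970
BU:GU = 106.1970/53

2.0037


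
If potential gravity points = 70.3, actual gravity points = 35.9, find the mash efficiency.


efficiency = actual / potential × 100
efficiency = 35.9 / 70.3 × 100

51.0669 %


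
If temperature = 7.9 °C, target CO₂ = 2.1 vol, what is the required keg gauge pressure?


psi = vols/(0.01821 + 0.09011·e^(−0.04·T)) − 14.695
psi = 2.1/(0.01821 + 0.09011·e^(−0.04·7.9)) − 14.695

10.3331 psi


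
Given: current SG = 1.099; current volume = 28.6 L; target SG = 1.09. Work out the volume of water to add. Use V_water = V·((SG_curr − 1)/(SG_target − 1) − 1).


V_water = 28.6·((1.099 − 1)/(1.09 − 1) − 1)

2.8600 L


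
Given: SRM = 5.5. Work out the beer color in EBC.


EBC = SRM · 1.97
EBC = 5.5 · 1.97

10.8350 EBC


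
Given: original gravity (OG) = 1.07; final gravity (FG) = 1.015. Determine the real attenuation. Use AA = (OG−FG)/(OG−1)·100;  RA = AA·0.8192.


AA = (1.07 − 1.015)/(1.07 − 1)·100 = 78.5714
RA = 78.5714·0.8192

64.3657 %


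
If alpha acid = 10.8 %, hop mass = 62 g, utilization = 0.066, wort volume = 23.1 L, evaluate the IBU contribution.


IBU = (α/100)·mass·U·1000 / V
IBU = (10.8/100)·62·0.066·1000 / 23.1

19.1314 IBU


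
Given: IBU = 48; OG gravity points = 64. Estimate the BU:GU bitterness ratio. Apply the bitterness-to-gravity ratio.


BU:GU = IBU / OG_points
BU:GU = 48 / 64

0.7500


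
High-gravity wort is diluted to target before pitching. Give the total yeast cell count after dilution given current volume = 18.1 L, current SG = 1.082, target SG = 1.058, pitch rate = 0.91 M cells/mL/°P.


V_w = V·((SG_c−1)/(SG_t−1)−1);  °P = 259 − 259/SG_t;  cells = rate·(V+V_w)·°P
V_w = 18.1·((1.082−1)/(1.058−1)−1) = 7.4897
V_final = 18.1 + 7.4897 = 25.5897
°P = 259 − 259/1.058 = 14.1985
cells = 0.91·25.5897·14.1985

330.6343 billion cells


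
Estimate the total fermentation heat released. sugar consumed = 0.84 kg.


Q = m_sugar · 590 kJ/kg
Q = 0.84 · 590

495.6000 kJ


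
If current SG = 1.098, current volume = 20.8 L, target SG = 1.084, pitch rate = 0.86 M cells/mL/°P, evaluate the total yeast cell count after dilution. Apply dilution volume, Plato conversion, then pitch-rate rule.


V_w = V·((SG_c−1)/(SG_t−1)−1);  °P = 259 − 259/SG_t;  cells = rate·(V+V_w)·°P
V_w = 20.8·((1.098−1)/(1.084−1)−1) = 3.4667
V_final = 20.8 + 3.4667 = 24.2667
°P = 259 − 259/1.084 = 20.0701
cells = 0.86·24.2667·20.0701

418.8498 billion cells


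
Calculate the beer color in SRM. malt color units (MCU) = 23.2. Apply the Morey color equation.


SRM = 1.4922 · MCU^0.6859
SRM = 1.4922 · 23.2^0.6859

12.8948 SRM


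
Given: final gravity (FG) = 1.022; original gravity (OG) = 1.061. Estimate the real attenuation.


AA = (OG−FG)/(OG−1)·100;  RA = AA·0.8192
AA = (1.061 − 1.022)/(1.061 − 1)·100 = 63.9344
RA = 63.9344·0.8192

52.3751 %


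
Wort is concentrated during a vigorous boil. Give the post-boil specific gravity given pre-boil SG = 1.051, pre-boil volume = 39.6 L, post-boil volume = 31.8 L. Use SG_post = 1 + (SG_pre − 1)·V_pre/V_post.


pts_pre = (1.051 − 1)·1000 = 51.0000
pts_post = 51.0000·39.6/31.8 = 63.5094
SG_post = 1 + 63.5094/1000

1.0635


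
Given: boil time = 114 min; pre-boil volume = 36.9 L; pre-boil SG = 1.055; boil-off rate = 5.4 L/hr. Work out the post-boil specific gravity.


V_post = V_pre − rate·(t/60);  SG_post = 1 + (SG_pre−1)·V_pre/V_post
V_post = 36.9 − 5.4·(114/60) = 26.6400
SG_post = 1 + (1.055 − 1)·36.9/26.6400

1.0762


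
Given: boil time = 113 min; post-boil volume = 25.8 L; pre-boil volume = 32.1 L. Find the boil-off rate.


rate = (V_pre − V_post) / (t_min/60)
rate = (32.1 − 25.8) / (113/60)

3.3451 L/hr


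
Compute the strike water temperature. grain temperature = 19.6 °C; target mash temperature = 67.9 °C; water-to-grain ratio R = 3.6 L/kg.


T_strike = (0.41/R)·(T_mash − T_grain) + T_mash
T_strike = (0.41/3.6)·(67.9 − 19.6) + 67.9

73.4008 °C


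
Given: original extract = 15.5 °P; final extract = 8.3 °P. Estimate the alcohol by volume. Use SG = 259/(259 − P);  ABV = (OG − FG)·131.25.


OG = 259/(259 − 15.5) = 1.0637
FG = 259/(259 − 8.3) = 1.0331
ABV = (1.0637 − 1.0331)·131.25

4.0094 % ABV


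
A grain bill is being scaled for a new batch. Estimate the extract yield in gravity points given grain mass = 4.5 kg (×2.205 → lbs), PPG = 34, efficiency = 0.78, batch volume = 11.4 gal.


points = lbs × PPG × eff / vol
lbs = 4.5 × 2.205 = 9.9225
points = 9.9225 × 34 × 0.78 / 11.4

23.0829 points


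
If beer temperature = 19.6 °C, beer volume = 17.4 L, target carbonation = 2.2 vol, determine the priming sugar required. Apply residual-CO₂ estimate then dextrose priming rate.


residual = 14.695·(0.01821 + 0.09011·e^(−0.04·T));  sugar = (target − residual)·4.0·V
residual = 14.695·(0.01821 + 0.09011·e^(−0.04·19.6)) = 0.8722
sugar = (2.2 − 0.8722)·4.0·17.4

92.4164 g


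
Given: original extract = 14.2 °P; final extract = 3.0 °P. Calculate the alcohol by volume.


SG = 259/(259 − P);  ABV = (OG − FG)·131.25
OG = 259/(259 − 14.2) = 1.0580
FG = 259/(259 − 3.0) = 1.0117
ABV = (1.0580 − 1.0117)·131.25

6.0753 % ABV


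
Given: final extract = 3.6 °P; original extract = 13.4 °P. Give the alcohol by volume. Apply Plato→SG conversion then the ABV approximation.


SG = 259/(259 − P);  ABV = (OG − FG)·131.25
OG = 259/(259 − 13.4) = 1.0546
FG = 259/(259 − 3.6) = 1.0141
ABV = (1.0546 − 1.0141)·131.25

5.3110 % ABV


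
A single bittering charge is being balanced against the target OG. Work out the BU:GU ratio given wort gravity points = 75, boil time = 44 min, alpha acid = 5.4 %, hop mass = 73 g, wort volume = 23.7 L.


U = 1.65·0.000125^(GP/1000)·(1−e^(−0.04t))/4.15;  IBU = (α/100)·m·U·1000/V;  BU:GU = IBU/GP
U = 1.65·0.000125^(75/1000)·(1−e^(−0.04·44))/4.15 = 0.1678
IBU = (5.4/100)·73·0.1678·1000/23.7 = 27.9048
BU:GU = 27.9048/75

0.3721


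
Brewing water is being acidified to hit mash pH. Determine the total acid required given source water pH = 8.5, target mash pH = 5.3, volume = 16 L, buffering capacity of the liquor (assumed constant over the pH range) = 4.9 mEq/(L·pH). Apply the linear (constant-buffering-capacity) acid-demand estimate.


acid = buffering capacity · (pH_source − pH_target) · V
acid = 4.9 · (8.5 − 5.3) · 16

250.8800 mEq


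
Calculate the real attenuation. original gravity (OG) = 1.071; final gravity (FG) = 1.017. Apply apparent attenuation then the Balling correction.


AA = (OG−FG)/(OG−1)·100;  RA = AA·0.8192
AA = (1.071 − 1.017)/(1.071 − 1)·100 = 76.0563
RA = 76.0563·0.8192

62.3054 %


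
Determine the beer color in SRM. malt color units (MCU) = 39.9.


SRM = 1.4922 · MCU^0.6859
SRM = 1.4922 · 39.9^0.6859

18.7040 SRM


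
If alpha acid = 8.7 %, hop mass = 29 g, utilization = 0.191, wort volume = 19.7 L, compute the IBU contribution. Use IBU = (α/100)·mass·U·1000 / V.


IBU = (8.7/100)·29·0.191·1000 / 19.7

24.4616 IBU


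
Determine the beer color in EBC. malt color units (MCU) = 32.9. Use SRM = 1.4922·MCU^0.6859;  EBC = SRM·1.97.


SRM = 1.4922·32.9^0.6859 = 16.3860
EBC = 16.3860·1.97

32.2803 EBC


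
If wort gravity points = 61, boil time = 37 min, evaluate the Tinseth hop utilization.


U = 1.65·0.000125^(GP/1000) · (1 − e^(−0.04·t))/4.15
bigness = 1.65·0.000125^(61/1000) = 0.9537
boil_factor = (1 − e^(−0.04·37))/4.15 = 0.1861
U = 0.9537 · 0.1861

0.1775


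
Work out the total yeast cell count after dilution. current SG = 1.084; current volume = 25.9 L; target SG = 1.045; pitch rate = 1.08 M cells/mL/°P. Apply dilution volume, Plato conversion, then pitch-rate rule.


V_w = V·((SG_c−1)/(SG_t−1)−1);  °P = 259 − 259/SG_t;  cells = rate·(V+V_w)·°P
V_w = 25.9·((1.084−1)/(1.045−1)−1) = 22.4467
V_final = 25.9 + 22.4467 = 48.3467
°P = 259 − 259/1.045 = 11.1531
cells = 1.08·48.3467·11.1531

582.3529 billion cells


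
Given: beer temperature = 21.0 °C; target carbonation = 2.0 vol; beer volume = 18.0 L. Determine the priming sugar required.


residual = 14.695·(0.01821 + 0.09011·e^(−0.04·T));  sugar = (target − residual)·4.0·V
residual = 14.695·(0.01821 + 0.09011·e^(−0.04·21.0)) = 0.8393
sugar = (2.0 − 0.8393)·4.0·18.0

83.5738 g


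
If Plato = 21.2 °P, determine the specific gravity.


SG = 259/(259 − P)
SG = 259/(259 − 21.2)

1.0892


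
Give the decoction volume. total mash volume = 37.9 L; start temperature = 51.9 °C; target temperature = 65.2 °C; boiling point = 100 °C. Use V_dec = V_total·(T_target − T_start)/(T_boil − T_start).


V_dec = 37.9·(65.2 − 51.9)/(100 − 51.9)

10.4796 L


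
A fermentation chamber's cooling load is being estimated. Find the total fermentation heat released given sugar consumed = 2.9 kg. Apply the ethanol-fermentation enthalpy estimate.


Q = m_sugar · 590 kJ/kg
Q = 2.9 · 590

1711.0000 kJ


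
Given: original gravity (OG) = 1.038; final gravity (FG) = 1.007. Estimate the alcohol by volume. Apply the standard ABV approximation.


ABV = (OG − FG) · 131.25
ABV = (1.038 − 1.007) · 131.25

4.0688 % ABV


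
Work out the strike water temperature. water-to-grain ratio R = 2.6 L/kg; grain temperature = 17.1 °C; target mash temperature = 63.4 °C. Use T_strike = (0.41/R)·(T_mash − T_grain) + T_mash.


T_strike = (0.41/2.6)·(63.4 − 17.1) + 63.4

70.7012 °C


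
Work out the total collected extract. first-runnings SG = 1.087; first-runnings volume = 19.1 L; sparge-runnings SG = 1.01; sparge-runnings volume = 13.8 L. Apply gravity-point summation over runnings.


total = Σ (SG_i − 1)·1000·V_i
first = (1.087 − 1)·1000·19.1 = 1661.7000
sparge = (1.01 − 1)·1000·13.8 = 138.0000
total = 1661.7000 + 138.0000

1799.7000 gravity·L


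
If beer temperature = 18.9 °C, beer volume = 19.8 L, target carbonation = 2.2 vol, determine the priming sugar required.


residual = 14.695·(0.01821 + 0.09011·e^(−0.04·T));  sugar = (target − residual)·4.0·V
residual = 14.695·(0.01821 + 0.09011·e^(−0.04·18.9)) = 0.8893
sugar = (2.2 − 0.8893)·4.0·19.8

103.8038 g


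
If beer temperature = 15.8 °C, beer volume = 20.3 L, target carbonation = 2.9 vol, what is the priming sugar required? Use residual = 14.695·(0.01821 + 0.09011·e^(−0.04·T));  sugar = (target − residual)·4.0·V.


residual = 14.695·(0.01821 + 0.09011·e^(−0.04·15.8)) = 0.9714
sugar = (2.9 − 0.9714)·4.0·20.3

156.6001 g


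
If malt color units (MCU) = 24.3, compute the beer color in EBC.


SRM = 1.4922·MCU^0.6859;  EBC = SRM·1.97
SRM = 1.4922·24.3^0.6859 = 13.3111
EBC = 13.3111·1.97

26.2229 EBC


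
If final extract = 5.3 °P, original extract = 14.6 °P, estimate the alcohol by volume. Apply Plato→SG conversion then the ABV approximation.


SG = 259/(259 − P);  ABV = (OG − FG)·131.25
OG = 259/(259 − 14.6) = 1.0597
FG = 259/(259 − 5.3) = 1.0209
ABV = (1.0597 − 1.0209)·131.25

5.0987 % ABV


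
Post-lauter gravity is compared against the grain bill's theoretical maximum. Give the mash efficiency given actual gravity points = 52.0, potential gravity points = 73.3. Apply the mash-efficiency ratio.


efficiency = actual / potential × 100
efficiency = 52.0 / 73.3 × 100

70.9413 %


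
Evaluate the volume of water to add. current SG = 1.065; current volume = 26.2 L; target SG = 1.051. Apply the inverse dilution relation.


V_water = V·((SG_curr − 1)/(SG_target − 1) − 1)
V_water = 26.2·((1.065 − 1)/(1.051 − 1) − 1)

7.1922 L


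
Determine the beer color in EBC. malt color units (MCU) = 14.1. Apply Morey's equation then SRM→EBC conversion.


SRM = 1.4922·MCU^0.6859;  EBC = SRM·1.97
SRM = 1.4922·14.1^0.6859 = 9.1638
EBC = 9.1638·1.97

18.0527 EBC


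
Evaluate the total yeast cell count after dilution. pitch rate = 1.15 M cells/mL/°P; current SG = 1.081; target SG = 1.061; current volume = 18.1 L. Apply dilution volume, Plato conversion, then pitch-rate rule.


V_w = V·((SG_c−1)/(SG_t−1)−1);  °P = 259 − 259/SG_t;  cells = rate·(V+V_w)·°P
V_w = 18.1·((1.081−1)/(1.061−1)−1) = 5.9344
V_final = 18.1 + 5.9344 = 24.0344
°P = 259 − 259/1.061 = 14.8907
cells = 1.15·24.0344·14.8907

411.5720 billion cells


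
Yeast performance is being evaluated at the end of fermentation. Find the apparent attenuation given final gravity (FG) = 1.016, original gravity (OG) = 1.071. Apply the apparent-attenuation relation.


AA = (OG − FG)/(OG − 1) · 100
AA = (1.071 − 1.016)/(1.071 − 1) · 100

77.4648 %


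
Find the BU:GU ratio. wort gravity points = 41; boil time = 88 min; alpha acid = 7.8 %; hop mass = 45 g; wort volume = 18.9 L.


U = 1.65·0.000125^(GP/1000)·(1−e^(−0.04t))/4.15;  IBU = (α/100)·m·U·1000/V;  BU:GU = IBU/GP
U = 1.65·0.000125^(41/1000)·(1−e^(−0.04·88))/4.15 = 0.2669
IBU = (7.8/100)·45·0.2669·1000/18.9 = 49.5685
BU:GU = 49.5685/41

1.2090


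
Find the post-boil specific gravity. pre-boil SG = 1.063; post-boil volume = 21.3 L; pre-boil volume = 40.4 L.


SG_post = 1 + (SG_pre − 1)·V_pre/V_post
pts_pre = (1.063 − 1)·1000 = 63.0000
pts_post = 63.0000·40.4/21.3 = 119.4930
SG_post = 1 + 119.4930/1000

1.1195


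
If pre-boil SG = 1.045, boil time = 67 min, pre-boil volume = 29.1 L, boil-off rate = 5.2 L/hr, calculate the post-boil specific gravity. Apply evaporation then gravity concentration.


V_post = V_pre − rate·(t/60);  SG_post = 1 + (SG_pre−1)·V_pre/V_post
V_post = 29.1 − 5.2·(67/60) = 23.2933
SG_post = 1 + (1.045 − 1)·29.1/23.2933

1.0562


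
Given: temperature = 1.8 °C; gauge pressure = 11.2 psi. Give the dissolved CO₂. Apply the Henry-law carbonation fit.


vols = (P + 14.695)·(0.01821 + 0.09011·e^(−0.04·T))
vols = (11.2 + 14.695)·(0.01821 + 0.09011·e^(−0.04·1.8))

2.6428 volumes


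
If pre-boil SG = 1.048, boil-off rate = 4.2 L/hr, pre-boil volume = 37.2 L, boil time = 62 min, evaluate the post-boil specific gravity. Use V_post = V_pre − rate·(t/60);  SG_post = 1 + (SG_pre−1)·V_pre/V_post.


V_post = 37.2 − 4.2·(62/60) = 32.8600
SG_post = 1 + (1.048 − 1)·37.2/32.8600

1.0543


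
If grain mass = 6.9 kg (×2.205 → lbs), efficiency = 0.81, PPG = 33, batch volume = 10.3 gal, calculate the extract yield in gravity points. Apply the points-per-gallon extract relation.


points = lbs × PPG × eff / vol
lbs = 6.9 × 2.205 = 15.2145
points = 15.2145 × 33 × 0.81 / 10.3

39.4838 points


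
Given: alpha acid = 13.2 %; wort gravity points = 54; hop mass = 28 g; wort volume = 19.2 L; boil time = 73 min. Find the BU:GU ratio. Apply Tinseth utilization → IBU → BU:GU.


U = 1.65·0.000125^(GP/1000)·(1−e^(−0.04t))/4.15;  IBU = (α/100)·m·U·1000/V;  BU:GU = IBU/GP
U = 1.65·0.000125^(54/1000)·(1−e^(−0.04·73))/4.15 = 0.2315
IBU = (13.2/100)·28·0.2315·1000/19.2 = 44.5678
BU:GU = 44.5678/54

0.8253


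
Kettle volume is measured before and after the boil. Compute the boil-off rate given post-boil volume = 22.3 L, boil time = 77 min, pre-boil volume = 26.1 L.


rate = (V_pre − V_post) / (t_min/60)
rate = (26.1 − 22.3) / (77/60)

2.9610 L/hr


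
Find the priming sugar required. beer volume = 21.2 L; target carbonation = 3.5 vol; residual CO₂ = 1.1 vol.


sugar = (target − residual)·4.0·V
sugar = (3.5 − 1.1)·4.0·21.2

203.5200 g


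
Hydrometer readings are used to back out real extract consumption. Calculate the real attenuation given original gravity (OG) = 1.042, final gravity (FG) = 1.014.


AA = (OG−FG)/(OG−1)·100;  RA = AA·0.8192
AA = (1.042 − 1.014)/(1.042 − 1)·100 = 66.6667
RA = 66.6667·0.8192

54.6133 %


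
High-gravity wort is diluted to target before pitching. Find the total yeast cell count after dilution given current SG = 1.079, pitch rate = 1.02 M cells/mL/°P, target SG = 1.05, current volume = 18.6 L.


V_w = V·((SG_c−1)/(SG_t−1)−1);  °P = 259 − 259/SG_t;  cells = rate·(V+V_w)·°P
V_w = 18.6·((1.079−1)/(1.05−1)−1) = 10.7880
V_final = 18.6 + 10.7880 = 29.3880
°P = 259 − 259/1.05 = 12.3333
cells = 1.02·29.3880·12.3333

369.7010 billion cells


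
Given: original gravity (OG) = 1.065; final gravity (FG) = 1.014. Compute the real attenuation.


AA = (OG−FG)/(OG−1)·100;  RA = AA·0.8192
AA = (1.065 − 1.014)/(1.065 − 1)·100 = 78.4615
RA = 78.4615·0.8192

64.2757 %


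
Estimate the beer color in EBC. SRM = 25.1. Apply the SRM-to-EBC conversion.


EBC = SRM · 1.97
EBC = 25.1 · 1.97

49.4470 EBC


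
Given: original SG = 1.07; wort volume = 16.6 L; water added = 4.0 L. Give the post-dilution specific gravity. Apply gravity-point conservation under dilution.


SG_new = 1 + (SG_old − 1)·V_old/(V_old + V_water)
pts = (1.07 − 1)·1000·16.6/(16.6 + 4.0) = 56.4078
SG_new = 1 + 56.4078/1000

1.0564


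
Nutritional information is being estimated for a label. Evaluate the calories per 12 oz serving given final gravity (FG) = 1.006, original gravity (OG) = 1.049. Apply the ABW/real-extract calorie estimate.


ABW = (OG−FG)·131.25·0.79/FG;  °P = 259 − 259/SG (for OG→OE and FG→AE);  RE = 0.1808·OE + 0.8192·AE;  Cal = (6.9·ABW + 4·(RE−0.1))·FG·3.55
ABW = (1.049 − 1.006)·131.25·0.79/1.006 = 4.4320
OE = 259 − 259/1.049 = 12.0982 °P
AE = 259 − 259/1.006 = 1.5447 °P
RE = 0.1808·12.0982 + 0.8192·1.5447 = 3.4528 °P
Cal = (6.9·4.4320 + 4·(3.4528−0.1))·1.006·3.55

157.1079 kcal


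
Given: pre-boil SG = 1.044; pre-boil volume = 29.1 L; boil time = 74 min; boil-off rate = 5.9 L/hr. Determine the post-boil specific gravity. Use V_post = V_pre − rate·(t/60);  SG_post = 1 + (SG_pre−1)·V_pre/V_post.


V_post = 29.1 − 5.9·(74/60) = 21.8233
SG_post = 1 + (1.044 − 1)·29.1/21.8233

1.0587


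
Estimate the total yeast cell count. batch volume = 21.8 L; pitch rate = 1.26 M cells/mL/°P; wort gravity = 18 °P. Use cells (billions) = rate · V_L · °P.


cells = 1.26 · 21.8 · 18

494.4240 billion cells


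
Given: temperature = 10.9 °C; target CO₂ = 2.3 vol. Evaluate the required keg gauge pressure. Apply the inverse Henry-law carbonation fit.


psi = vols/(0.01821 + 0.09011·e^(−0.04·T)) − 14.695
psi = 2.3/(0.01821 + 0.09011·e^(−0.04·10.9)) − 14.695

15.3795 psi


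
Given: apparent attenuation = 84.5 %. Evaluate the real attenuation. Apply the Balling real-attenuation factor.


RA = AA · 0.8192
RA = 84.5 · 0.8192

69.2224 %


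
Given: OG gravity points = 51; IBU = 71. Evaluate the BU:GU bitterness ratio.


BU:GU = IBU / OG_points
BU:GU = 71 / 51

1.3922


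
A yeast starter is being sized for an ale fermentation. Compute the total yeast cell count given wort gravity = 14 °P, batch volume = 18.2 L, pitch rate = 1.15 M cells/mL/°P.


cells (billions) = rate · V_L · °P
cells = 1.15 · 18.2 · 14

293.0200 billion cells


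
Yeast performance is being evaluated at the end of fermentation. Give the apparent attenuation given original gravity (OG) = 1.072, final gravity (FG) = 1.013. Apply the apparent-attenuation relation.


AA = (OG − FG)/(OG − 1) · 100
AA = (1.072 − 1.013)/(1.072 − 1) · 100

81.9444 %


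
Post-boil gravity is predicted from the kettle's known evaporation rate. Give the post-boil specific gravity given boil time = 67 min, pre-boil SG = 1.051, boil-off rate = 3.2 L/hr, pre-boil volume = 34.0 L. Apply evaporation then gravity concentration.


V_post = V_pre − rate·(t/60);  SG_post = 1 + (SG_pre−1)·V_pre/V_post
V_post = 34.0 − 3.2·(67/60) = 30.4267
SG_post = 1 + (1.051 − 1)·34.0/30.4267

1.0570


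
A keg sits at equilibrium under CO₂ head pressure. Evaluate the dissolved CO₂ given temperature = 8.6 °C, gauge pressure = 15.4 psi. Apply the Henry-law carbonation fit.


vols = (P + 14.695)·(0.01821 + 0.09011·e^(−0.04·T))
vols = (15.4 + 14.695)·(0.01821 + 0.09011·e^(−0.04·8.6))

2.4705 volumes


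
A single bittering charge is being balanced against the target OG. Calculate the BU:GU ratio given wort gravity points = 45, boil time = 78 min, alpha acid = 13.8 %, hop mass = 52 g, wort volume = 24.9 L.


U = 1.65·0.000125^(GP/1000)·(1−e^(−0.04t))/4.15;  IBU = (α/100)·m·U·1000/V;  BU:GU = IBU/GP
U = 1.65·0.000125^(45/1000)·(1−e^(−0.04·78))/4.15 = 0.2536
IBU = (13.8/100)·52·0.2536·1000/24.9 = 73.0914
BU:GU = 73.0914/45

1.6243


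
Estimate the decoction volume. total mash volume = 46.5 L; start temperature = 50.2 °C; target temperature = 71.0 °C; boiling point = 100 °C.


V_dec = V_total·(T_target − T_start)/(T_boil − T_start)
V_dec = 46.5·(71.0 − 50.2)/(100 − 50.2)

19.4217 L


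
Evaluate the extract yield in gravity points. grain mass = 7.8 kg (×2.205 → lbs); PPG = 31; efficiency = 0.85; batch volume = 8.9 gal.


points = lbs × PPG × eff / vol
lbs = 7.8 × 2.205 = 17.1990
points = 17.1990 × 31 × 0.85 / 8.9

50.9206 points


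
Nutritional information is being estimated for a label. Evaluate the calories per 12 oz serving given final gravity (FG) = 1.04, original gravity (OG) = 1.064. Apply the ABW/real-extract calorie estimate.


ABW = (OG−FG)·131.25·0.79/FG;  °P = 259 − 259/SG (for OG→OE and FG→AE);  RE = 0.1808·OE + 0.8192·AE;  Cal = (6.9·ABW + 4·(RE−0.1))·FG·3.55
ABW = (1.064 − 1.04)·131.25·0.79/1.04 = 2.3928
OE = 259 − 259/1.064 = 15.5789 °P
AE = 259 − 259/1.04 = 9.9615 °P
RE = 0.1808·15.5789 + 0.8192·9.9615 = 10.9772 °P
Cal = (6.9·2.3928 + 4·(10.9772−0.1))·1.04·3.55

221.5898 kcal


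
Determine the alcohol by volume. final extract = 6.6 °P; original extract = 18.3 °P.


SG = 259/(259 − P);  ABV = (OG − FG)·131.25
OG = 259/(259 − 18.3) = 1.0760
FG = 259/(259 − 6.6) = 1.0261
ABV = (1.0760 − 1.0261)·131.25

6.5467 % ABV


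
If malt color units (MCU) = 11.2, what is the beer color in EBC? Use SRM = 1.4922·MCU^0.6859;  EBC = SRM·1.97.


SRM = 1.4922·11.2^0.6859 = 7.8250
EBC = 7.8250·1.97

15.4153 EBC


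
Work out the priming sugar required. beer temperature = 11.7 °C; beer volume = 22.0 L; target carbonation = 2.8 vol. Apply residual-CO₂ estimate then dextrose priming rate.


residual = 14.695·(0.01821 + 0.09011·e^(−0.04·T));  sugar = (target − residual)·4.0·V
residual = 14.695·(0.01821 + 0.09011·e^(−0.04·11.7)) = 1.0969
sugar = (2.8 − 1.0969)·4.0·22.0

149.8763 g


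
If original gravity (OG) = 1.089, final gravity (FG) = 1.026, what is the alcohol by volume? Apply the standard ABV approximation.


ABV = (OG − FG) · 131.25
ABV = (1.089 − 1.026) · 131.25

8.2687 % ABV


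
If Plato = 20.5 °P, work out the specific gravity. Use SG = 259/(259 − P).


SG = 259/(259 − 20.5)

1.0860


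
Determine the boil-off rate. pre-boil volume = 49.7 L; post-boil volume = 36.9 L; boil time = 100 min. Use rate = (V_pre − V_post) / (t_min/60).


rate = (49.7 − 36.9) / (100/60)

7.6800 L/hr


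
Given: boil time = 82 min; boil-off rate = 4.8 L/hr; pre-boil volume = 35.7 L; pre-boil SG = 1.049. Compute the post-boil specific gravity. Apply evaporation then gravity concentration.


V_post = V_pre − rate·(t/60);  SG_post = 1 + (SG_pre−1)·V_pre/V_post
V_post = 35.7 − 4.8·(82/60) = 29.1400
SG_post = 1 + (1.049 − 1)·35.7/29.1400

1.0600


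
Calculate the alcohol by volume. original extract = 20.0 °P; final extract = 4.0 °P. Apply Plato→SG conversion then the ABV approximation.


SG = 259/(259 − P);  ABV = (OG − FG)·131.25
OG = 259/(259 − 20.0) = 1.0837
FG = 259/(259 − 4.0) = 1.0157
ABV = (1.0837 − 1.0157)·131.25

8.9244 % ABV


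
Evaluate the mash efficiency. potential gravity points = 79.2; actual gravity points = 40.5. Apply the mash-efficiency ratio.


efficiency = actual / potential × 100
efficiency = 40.5 / 79.2 × 100

51.1364 %


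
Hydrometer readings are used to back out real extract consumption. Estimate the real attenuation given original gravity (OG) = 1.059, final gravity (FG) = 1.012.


AA = (OG−FG)/(OG−1)·100;  RA = AA·0.8192
AA = (1.059 − 1.012)/(1.059 − 1)·100 = 79.6610
RA = 79.6610·0.8192

65.2583 %


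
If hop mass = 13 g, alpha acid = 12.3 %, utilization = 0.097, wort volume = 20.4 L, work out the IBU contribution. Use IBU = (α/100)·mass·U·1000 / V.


IBU = (12.3/100)·13·0.097·1000 / 20.4

7.6031 IBU


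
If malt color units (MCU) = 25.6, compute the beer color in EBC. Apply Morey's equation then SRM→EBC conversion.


SRM = 1.4922·MCU^0.6859;  EBC = SRM·1.97
SRM = 1.4922·25.6^0.6859 = 13.7955
EBC = 13.7955·1.97

27.1772 EBC


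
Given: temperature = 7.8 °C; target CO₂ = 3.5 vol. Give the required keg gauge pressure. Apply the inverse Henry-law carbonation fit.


psi = vols/(0.01821 + 0.09011·e^(−0.04·T)) − 14.695
psi = 3.5/(0.01821 + 0.09011·e^(−0.04·7.8)) − 14.695

26.8881 psi


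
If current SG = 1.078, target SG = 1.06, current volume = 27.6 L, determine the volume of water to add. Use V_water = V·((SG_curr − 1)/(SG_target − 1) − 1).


V_water = 27.6·((1.078 − 1)/(1.06 − 1) − 1)

8.2800 L


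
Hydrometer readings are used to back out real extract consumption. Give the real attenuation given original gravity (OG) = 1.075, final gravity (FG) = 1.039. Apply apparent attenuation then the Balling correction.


AA = (OG−FG)/(OG−1)·100;  RA = AA·0.8192
AA = (1.075 − 1.039)/(1.075 − 1)·100 = 48.0000
RA = 48.0000·0.8192

39.3216 %


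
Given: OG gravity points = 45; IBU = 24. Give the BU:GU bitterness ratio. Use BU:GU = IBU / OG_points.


BU:GU = 24 / 45

0.5333


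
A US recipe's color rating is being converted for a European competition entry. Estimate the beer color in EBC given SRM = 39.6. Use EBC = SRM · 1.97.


EBC = 39.6 · 1.97

78.0120 EBC


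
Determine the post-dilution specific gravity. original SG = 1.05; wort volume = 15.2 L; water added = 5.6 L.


SG_new = 1 + (SG_old − 1)·V_old/(V_old + V_water)
pts = (1.05 − 1)·1000·15.2/(15.2 + 5.6) = 36.5385
SG_new = 1 + 36.5385/1000

1.0365


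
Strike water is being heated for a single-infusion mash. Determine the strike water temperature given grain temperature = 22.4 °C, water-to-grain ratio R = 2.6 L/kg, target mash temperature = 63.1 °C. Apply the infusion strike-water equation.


T_strike = (0.41/R)·(T_mash − T_grain) + T_mash
T_strike = (0.41/2.6)·(63.1 − 22.4) + 63.1

69.5181 °C


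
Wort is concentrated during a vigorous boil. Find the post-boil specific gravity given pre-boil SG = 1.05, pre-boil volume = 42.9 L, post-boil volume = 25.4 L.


SG_post = 1 + (SG_pre − 1)·V_pre/V_post
pts_pre = (1.05 − 1)·1000 = 50.0000
pts_post = 50.0000·42.9/25.4 = 84.4488
SG_post = 1 + 84.4488/1000

1.0844
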